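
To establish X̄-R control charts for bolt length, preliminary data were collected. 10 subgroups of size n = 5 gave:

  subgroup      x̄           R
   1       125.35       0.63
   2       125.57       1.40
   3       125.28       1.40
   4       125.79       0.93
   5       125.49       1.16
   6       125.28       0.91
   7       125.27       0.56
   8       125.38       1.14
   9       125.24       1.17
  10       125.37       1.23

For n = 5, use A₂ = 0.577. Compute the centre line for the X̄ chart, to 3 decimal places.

X̄̄ = (125.35 + 125.57 + 125.28 + 125.79 + 125.49 + 125.28 + 125.27 + 125.38 + 125.24 + 125.37) / 10 = 1254.0200 / 10 = 125.4020
CL = X̄̄ = 125.4020

125.402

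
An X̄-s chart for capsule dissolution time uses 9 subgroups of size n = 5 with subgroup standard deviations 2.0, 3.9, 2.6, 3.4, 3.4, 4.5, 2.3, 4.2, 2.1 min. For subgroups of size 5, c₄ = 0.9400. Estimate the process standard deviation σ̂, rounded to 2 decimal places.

s̄ = (2.0 + 3.9 + 2.6 + 3.4 + 3.4 + 4.5 + 2.3 + 4.2 + 2.1) / 9 = 3.1556
σ̂ = s̄ / c₄ = 3.1556 / 0.9400 = 3.3570

3.36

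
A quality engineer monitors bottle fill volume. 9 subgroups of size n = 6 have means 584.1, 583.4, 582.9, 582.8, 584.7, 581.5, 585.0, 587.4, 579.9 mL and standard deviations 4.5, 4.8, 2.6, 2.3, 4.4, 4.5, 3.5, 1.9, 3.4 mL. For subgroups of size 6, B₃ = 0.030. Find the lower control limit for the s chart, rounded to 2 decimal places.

0.11

s̄ = (4.5 + 4.8 + 2.6 + 2.3 + 4.4 + 4.5 + 3.5 + 1.9 + 3.4) / 9 = 3.5444
LCL_s = B₃·s̄ = 0.030 × 3.5444 = 0.1063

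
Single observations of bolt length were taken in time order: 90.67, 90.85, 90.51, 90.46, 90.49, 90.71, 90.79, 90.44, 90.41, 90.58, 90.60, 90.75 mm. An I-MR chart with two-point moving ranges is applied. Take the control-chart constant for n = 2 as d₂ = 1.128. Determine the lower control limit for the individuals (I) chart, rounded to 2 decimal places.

90.21

X̄ = (90.67 + 90.85 + 90.51 + 90.46 + 90.49 + 90.71 + 90.79 + 90.44 + 90.41 + 90.58 + 90.60 + 90.75) / 12 = 90.6050
Moving ranges: 0.18, 0.34, 0.05, 0.03, 0.22, 0.08, 0.35, 0.03, 0.17, 0.02, 0.15; M̄R̄ = 1.6200 / 11 = 0.1473
LCL = X̄ − 3·M̄R̄/d₂ = 90.6050 − 3 × 0.1473 / 1.128 = 90.2133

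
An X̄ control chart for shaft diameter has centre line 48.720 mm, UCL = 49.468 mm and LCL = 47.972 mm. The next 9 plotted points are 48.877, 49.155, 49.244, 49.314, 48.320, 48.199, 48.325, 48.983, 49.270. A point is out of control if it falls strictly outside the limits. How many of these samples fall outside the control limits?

0

All 9 points lie within [47.972, 49.468].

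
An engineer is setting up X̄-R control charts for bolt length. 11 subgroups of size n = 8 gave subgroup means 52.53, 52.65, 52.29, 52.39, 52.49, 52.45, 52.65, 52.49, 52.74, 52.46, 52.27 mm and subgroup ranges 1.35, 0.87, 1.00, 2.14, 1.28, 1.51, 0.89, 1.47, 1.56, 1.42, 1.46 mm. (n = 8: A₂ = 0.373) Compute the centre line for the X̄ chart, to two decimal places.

52.49

X̄̄ = (52.53 + 52.65 + 52.29 + 52.39 + 52.49 + 52.45 + 52.65 + 52.49 + 52.74 + 52.46 + 52.27) / 11 = 577.4100 / 11 = 52.4918
CL = X̄̄ = 52.4918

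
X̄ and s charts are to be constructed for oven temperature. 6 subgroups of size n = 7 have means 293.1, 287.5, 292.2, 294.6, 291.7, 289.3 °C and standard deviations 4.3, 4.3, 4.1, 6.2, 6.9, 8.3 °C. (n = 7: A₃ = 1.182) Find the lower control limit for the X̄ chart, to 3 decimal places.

X̄̄ = (293.1 + 287.5 + 292.2 + 294.6 + 291.7 + 289.3) / 6 = 291.4000
s̄ = (4.3 + 4.3 + 4.1 + 6.2 + 6.9 + 8.3) / 6 = 5.6833
LCL = X̄̄ − A₃·s̄ = 291.4000 − 1.182 × 5.6833 = 284.6823

284.682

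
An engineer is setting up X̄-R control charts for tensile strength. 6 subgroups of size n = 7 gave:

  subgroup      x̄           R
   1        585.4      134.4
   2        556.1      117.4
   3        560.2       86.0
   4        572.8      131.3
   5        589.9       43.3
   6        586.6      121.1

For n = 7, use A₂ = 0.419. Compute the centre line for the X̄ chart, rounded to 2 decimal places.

X̄̄ = (585.4 + 556.1 + 560.2 + 572.8 + 589.9 + 586.6) / 6 = 3451.0000 / 6 = 575.1667
CL = X̄̄ = 575.1667

575.17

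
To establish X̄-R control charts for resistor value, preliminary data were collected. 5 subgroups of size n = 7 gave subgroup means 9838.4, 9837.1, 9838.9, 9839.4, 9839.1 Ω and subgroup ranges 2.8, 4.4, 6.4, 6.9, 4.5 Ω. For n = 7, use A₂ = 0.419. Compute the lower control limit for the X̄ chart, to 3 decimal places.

X̄̄ = (9838.4 + 9837.1 + 9838.9 + 9839.4 + 9839.1) / 5 = 49192.9000 / 5 = 9838.5800
R̄ = (2.8 + 4.4 + 6.4 + 6.9 + 4.5) / 5 = 25.0000 / 5 = 5.0000
LCL = X̄̄ − A₂·R̄ = 9838.5800 − 0.419 × 5.0000 = 9836.4850

9836.485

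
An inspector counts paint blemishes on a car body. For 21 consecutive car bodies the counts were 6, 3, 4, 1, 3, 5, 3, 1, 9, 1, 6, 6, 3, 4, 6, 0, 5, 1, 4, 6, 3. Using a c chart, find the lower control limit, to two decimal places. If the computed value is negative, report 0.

0.00

c̄ = (6 + 3 + 4 + 1 + 3 + 5 + 3 + 1 + 9 + 1 + 6 + 6 + 3 + 4 + 6 + 0 + 5 + 1 + 4 + 6 + 3) / 21 = 80 / 21 = 3.8095
LCL = c̄ − 3√c̄ = 3.8095 − 3 × 1.9518 = -2.0459 → 0 (cannot be negative)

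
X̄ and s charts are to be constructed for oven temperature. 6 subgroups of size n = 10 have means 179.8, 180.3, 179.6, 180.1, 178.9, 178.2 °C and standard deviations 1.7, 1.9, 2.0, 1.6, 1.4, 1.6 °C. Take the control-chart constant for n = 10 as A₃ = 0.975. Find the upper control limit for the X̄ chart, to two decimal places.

X̄̄ = (179.8 + 180.3 + 179.6 + 180.1 + 178.9 + 178.2) / 6 = 179.4833
s̄ = (1.7 + 1.9 + 2.0 + 1.6 + 1.4 + 1.6) / 6 = 1.7000
UCL = X̄̄ + A₃·s̄ = 179.4833 + 0.975 × 1.7000 = 181.1408

181.14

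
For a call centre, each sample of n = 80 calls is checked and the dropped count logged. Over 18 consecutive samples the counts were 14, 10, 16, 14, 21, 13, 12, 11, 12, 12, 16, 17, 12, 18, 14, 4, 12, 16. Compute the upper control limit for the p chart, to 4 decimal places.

0.2953

p̄ = Σdᵢ / (k·n) = 244 / (18 × 80) = 0.16944
UCL = p̄ + 3·√(p̄(1−p̄)/n) = 0.16944 + 3 × √(0.16944×0.83056/80) = 0.16944 + 3 × 0.04194 = 0.29527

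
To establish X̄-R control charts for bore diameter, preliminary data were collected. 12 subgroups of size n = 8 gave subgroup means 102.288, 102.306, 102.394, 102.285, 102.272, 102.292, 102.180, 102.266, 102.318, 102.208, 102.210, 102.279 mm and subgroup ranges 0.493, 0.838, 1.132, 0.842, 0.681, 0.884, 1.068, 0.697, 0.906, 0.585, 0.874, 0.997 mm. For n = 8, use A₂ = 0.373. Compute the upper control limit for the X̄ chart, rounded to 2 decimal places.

102.59

X̄̄ = (102.288 + 102.306 + 102.394 + 102.285 + 102.272 + 102.292 + 102.180 + 102.266 + 102.318 + 102.208 + 102.210 + 102.279) / 12 = 1227.2980 / 12 = 102.2748
R̄ = (0.493 + 0.838 + 1.132 + 0.842 + 0.681 + 0.884 + 1.068 + 0.697 + 0.906 + 0.585 + 0.874 + 0.997) / 12 = 9.9970 / 12 = 0.8331
UCL = X̄̄ + A₂·R̄ = 102.2748 + 0.373 × 0.8331 = 102.5856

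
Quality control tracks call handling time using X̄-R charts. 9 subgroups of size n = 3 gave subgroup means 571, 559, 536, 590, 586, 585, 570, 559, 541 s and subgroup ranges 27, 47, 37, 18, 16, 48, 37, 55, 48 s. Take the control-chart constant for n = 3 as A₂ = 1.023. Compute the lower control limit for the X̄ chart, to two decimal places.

528.48

X̄̄ = (571 + 559 + 536 + 590 + 586 + 585 + 570 + 559 + 541) / 9 = 5097.0000 / 9 = 566.3333
R̄ = (27 + 47 + 37 + 18 + 16 + 48 + 37 + 55 + 48) / 9 = 333.0000 / 9 = 37.0000
LCL = X̄̄ − A₂·R̄ = 566.3333 − 1.023 × 37.0000 = 528.4823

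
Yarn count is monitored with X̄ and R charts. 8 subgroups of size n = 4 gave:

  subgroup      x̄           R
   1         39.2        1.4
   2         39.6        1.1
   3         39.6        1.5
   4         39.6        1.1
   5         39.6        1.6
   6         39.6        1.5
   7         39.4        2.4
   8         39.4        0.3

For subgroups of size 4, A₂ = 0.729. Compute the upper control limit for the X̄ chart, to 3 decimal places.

X̄̄ = (39.2 + 39.6 + 39.6 + 39.6 + 39.6 + 39.6 + 39.4 + 39.4) / 8 = 316.0000 / 8 = 39.5000
R̄ = (1.4 + 1.1 + 1.5 + 1.1 + 1.6 + 1.5 + 2.4 + 0.3) / 8 = 10.9000 / 8 = 1.3625
UCL = X̄̄ + A₂·R̄ = 39.5000 + 0.729 × 1.3625 = 40.4933

40.493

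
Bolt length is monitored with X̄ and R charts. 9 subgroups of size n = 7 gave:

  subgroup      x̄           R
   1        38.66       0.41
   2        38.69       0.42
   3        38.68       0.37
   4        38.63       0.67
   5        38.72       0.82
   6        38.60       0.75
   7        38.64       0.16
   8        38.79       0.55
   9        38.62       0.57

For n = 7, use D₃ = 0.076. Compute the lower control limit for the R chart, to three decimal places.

0.040

R̄ = (0.41 + 0.42 + 0.37 + 0.67 + 0.82 + 0.75 + 0.16 + 0.55 + 0.57) / 9 = 4.7200 / 9 = 0.5244
LCL_R = D₃·R̄ = 0.076 × 0.5244 = 0.0399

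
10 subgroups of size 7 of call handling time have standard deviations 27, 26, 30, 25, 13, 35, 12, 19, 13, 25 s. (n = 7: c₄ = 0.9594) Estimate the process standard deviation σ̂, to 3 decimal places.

23.452

s̄ = (27 + 26 + 30 + 25 + 13 + 35 + 12 + 19 + 13 + 25) / 10 = 22.5000
σ̂ = s̄ / c₄ = 22.5000 / 0.9594 = 23.4522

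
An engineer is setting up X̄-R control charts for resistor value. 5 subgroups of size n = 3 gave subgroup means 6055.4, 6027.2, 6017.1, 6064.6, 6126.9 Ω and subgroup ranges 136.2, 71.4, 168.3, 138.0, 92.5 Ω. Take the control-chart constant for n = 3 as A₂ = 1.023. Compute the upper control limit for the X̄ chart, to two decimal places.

6182.31

X̄̄ = (6055.4 + 6027.2 + 6017.1 + 6064.6 + 6126.9) / 5 = 30291.2000 / 5 = 6058.2400
R̄ = (136.2 + 71.4 + 168.3 + 138.0 + 92.5) / 5 = 606.4000 / 5 = 121.2800
UCL = X̄̄ + A₂·R̄ = 6058.2400 + 1.023 × 121.2800 = 6182.3094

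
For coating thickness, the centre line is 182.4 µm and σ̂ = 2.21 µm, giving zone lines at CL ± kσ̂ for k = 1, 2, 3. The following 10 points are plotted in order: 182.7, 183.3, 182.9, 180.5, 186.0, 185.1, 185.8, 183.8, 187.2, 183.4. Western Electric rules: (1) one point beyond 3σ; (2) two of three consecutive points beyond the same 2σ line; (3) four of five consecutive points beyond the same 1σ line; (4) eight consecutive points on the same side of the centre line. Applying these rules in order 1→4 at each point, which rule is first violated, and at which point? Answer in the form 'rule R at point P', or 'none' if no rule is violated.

Zone of each point (C = within 1σ̂, B = 1σ̂–2σ̂, A = 2σ̂–3σ̂, * = beyond 3σ̂; sign = side of CL): 1:+C, 2:+C, 3:+C, 4:-C, 5:+B, 6:+B, 7:+B, 8:+C, 9:+A, 10:+C
Rule 3 (four of five consecutive points beyond the same 1σ limit) is satisfied at point 9.

rule 3 at point 9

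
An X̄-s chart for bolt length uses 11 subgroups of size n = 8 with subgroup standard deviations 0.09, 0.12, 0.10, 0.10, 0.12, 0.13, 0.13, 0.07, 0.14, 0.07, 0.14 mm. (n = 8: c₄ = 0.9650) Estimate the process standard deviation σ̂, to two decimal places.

s̄ = (0.09 + 0.12 + 0.10 + 0.10 + 0.12 + 0.13 + 0.13 + 0.07 + 0.14 + 0.07 + 0.14) / 11 = 0.1100
σ̂ = s̄ / c₄ = 0.1100 / 0.9650 = 0.1140

0.11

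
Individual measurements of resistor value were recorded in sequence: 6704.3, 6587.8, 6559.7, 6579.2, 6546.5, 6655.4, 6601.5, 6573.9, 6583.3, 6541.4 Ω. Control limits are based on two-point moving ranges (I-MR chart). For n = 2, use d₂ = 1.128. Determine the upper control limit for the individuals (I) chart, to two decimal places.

X̄ = (6704.3 + 6587.8 + 6559.7 + 6579.2 + 6546.5 + 6655.4 + 6601.5 + 6573.9 + 6583.3 + 6541.4) / 10 = 6593.3000
Moving ranges: 116.5, 28.1, 19.5, 32.7, 108.9, 53.9, 27.6, 9.4, 41.9; M̄R̄ = 438.5000 / 9 = 48.7222
UCL = X̄ + 3·M̄R̄/d₂ = 6593.3000 + 3 × 48.7222 / 1.128 = 6722.8804

6722.88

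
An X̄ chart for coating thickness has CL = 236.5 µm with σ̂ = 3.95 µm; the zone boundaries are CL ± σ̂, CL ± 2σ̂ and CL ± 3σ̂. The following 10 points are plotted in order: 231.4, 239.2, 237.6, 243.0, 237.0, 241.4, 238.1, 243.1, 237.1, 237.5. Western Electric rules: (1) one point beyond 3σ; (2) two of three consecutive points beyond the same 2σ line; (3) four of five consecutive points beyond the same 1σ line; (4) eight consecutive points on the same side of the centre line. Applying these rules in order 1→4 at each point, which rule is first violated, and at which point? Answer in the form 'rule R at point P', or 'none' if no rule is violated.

rule 4 at point 9

Zone of each point (C = within 1σ̂, B = 1σ̂–2σ̂, A = 2σ̂–3σ̂, * = beyond 3σ̂; sign = side of CL): 1:-B, 2:+C, 3:+C, 4:+B, 5:+C, 6:+B, 7:+C, 8:+B, 9:+C, 10:+C
Rule 4 (eight consecutive points on the same side of the centre line) is satisfied at point 9.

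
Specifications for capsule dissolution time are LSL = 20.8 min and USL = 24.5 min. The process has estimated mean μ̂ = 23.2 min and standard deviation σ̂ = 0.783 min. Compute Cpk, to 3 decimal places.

Cpu = (USL − μ̂) / (3σ̂) = (24.5 − 23.2) / (3 × 0.783) = 0.5534; Cpl = (μ̂ − LSL) / (3σ̂) = (23.2 − 20.8) / (3 × 0.783) = 1.0217; Cpk = min(Cpu, Cpl) = 0.5534

0.553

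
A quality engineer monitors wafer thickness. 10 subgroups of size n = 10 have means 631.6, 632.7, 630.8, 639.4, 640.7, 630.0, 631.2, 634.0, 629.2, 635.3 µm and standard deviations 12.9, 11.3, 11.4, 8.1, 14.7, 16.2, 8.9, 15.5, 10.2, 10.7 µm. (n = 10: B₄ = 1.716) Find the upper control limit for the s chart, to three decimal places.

s̄ = (12.9 + 11.3 + 11.4 + 8.1 + 14.7 + 16.2 + 8.9 + 15.5 + 10.2 + 10.7) / 10 = 11.9900
UCL_s = B₄·s̄ = 1.716 × 11.9900 = 20.5748

20.575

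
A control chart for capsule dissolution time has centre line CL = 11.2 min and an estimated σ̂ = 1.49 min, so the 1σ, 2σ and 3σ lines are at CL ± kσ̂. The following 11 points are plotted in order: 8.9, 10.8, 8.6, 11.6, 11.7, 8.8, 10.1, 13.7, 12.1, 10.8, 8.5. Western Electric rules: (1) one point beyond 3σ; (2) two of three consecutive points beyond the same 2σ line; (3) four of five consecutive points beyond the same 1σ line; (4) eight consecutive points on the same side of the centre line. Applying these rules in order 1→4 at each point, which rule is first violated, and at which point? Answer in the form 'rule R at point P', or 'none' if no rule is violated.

none

Zone of each point (C = within 1σ̂, B = 1σ̂–2σ̂, A = 2σ̂–3σ̂, * = beyond 3σ̂; sign = side of CL): 1:-B, 2:-C, 3:-B, 4:+C, 5:+C, 6:-B, 7:-C, 8:+B, 9:+C, 10:-C, 11:-B
No rule fires across all 11 points.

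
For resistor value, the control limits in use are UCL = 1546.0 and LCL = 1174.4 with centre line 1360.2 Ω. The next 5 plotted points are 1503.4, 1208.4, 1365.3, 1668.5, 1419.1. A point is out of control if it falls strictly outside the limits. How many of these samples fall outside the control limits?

Compare each point to [1174.4, 1546.0]: sample 4 = 1668.5 > UCL.

1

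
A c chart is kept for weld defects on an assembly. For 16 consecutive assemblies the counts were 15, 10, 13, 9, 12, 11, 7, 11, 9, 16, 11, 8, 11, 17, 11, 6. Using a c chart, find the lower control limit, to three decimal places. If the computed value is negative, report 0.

c̄ = (15 + 10 + 13 + 9 + 12 + 11 + 7 + 11 + 9 + 16 + 11 + 8 + 11 + 17 + 11 + 6) / 16 = 177 / 16 = 11.0625
LCL = c̄ − 3√c̄ = 11.0625 − 3 × 3.3260 = 1.0844

1.084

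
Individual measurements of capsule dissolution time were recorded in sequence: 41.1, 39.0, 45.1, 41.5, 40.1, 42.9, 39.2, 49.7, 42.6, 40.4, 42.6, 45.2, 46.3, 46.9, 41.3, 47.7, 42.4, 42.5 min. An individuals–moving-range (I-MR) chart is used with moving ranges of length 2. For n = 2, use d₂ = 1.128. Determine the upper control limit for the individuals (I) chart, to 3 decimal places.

53.058

X̄ = (41.1 + 39.0 + 45.1 + 41.5 + 40.1 + 42.9 + 39.2 + 49.7 + 42.6 + 40.4 + 42.6 + 45.2 + 46.3 + 46.9 + 41.3 + 47.7 + 42.4 + 42.5) / 18 = 43.1389
Moving ranges: 2.1, 6.1, 3.6, 1.4, 2.8, 3.7, 10.5, 7.1, 2.2, 2.2, 2.6, 1.1, 0.6, 5.6, 6.4, 5.3, 0.1; M̄R̄ = 63.4000 / 17 = 3.7294
UCL = X̄ + 3·M̄R̄/d₂ = 43.1389 + 3 × 3.7294 / 1.128 = 53.0575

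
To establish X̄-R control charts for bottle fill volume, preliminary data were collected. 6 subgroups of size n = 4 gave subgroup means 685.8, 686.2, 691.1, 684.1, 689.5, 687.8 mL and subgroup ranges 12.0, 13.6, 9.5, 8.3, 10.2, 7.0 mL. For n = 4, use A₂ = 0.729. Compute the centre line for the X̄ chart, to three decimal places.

X̄̄ = (685.8 + 686.2 + 691.1 + 684.1 + 689.5 + 687.8) / 6 = 4124.5000 / 6 = 687.4167
CL = X̄̄ = 687.4167

687.417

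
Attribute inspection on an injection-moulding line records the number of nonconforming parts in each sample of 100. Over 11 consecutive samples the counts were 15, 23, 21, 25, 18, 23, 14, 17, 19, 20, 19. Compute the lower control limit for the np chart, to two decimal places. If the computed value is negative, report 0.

p̄ = Σdᵢ / (k·n) = 214 / (11 × 100) = 0.19455
LCL = np̄ − 3·√(np̄(1−p̄)) = 19.4545 − 3 × 3.9585 = 7.5790

7.58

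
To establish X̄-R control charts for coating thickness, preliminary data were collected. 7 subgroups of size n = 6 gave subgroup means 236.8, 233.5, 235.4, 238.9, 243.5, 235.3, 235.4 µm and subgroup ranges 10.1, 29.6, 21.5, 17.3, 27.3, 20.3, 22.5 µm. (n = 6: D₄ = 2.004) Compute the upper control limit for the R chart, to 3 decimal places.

R̄ = (10.1 + 29.6 + 21.5 + 17.3 + 27.3 + 20.3 + 22.5) / 7 = 148.6000 / 7 = 21.2286
UCL_R = D₄·R̄ = 2.004 × 21.2286 = 42.5421

42.542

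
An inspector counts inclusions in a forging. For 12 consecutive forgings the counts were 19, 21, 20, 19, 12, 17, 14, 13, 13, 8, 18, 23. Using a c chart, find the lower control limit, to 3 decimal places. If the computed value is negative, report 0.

c̄ = (19 + 21 + 20 + 19 + 12 + 17 + 14 + 13 + 13 + 8 + 18 + 23) / 12 = 197 / 12 = 16.4167
LCL = c̄ − 3√c̄ = 16.4167 − 3 × 4.0517 = 4.2614

4.261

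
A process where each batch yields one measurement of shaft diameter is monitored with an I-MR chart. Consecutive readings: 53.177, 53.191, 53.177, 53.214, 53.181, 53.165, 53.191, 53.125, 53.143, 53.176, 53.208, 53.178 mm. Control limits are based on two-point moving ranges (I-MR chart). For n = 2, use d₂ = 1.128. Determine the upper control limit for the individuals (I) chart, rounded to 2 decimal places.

53.25

X̄ = (53.177 + 53.191 + 53.177 + 53.214 + 53.181 + 53.165 + 53.191 + 53.125 + 53.143 + 53.176 + 53.208 + 53.178) / 12 = 53.1772
Moving ranges: 0.014, 0.014, 0.037, 0.033, 0.016, 0.026, 0.066, 0.018, 0.033, 0.032, 0.030; M̄R̄ = 0.3190 / 11 = 0.0290
UCL = X̄ + 3·M̄R̄/d₂ = 53.1772 + 3 × 0.0290 / 1.128 = 53.2543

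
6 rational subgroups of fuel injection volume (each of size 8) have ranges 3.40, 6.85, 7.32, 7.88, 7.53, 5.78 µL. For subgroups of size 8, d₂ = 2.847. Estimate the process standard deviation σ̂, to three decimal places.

R̄ = (3.40 + 6.85 + 7.32 + 7.88 + 7.53 + 5.78) / 6 = 6.4600
σ̂ = R̄ / d₂ = 6.4600 / 2.847 = 2.2691

2.269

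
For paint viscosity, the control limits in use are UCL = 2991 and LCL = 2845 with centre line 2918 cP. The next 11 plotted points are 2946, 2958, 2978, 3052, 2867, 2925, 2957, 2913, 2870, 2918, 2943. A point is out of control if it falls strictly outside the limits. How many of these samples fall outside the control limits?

Compare each point to [2845, 2991]: sample 4 = 3052 > UCL.

1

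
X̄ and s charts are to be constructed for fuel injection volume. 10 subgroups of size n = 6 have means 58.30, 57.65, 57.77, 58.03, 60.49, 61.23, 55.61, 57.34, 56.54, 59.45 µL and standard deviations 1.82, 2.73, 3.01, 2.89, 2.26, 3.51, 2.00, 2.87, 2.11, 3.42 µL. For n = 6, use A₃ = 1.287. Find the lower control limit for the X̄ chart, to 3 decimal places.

X̄̄ = (58.30 + 57.65 + 57.77 + 58.03 + 60.49 + 61.23 + 55.61 + 57.34 + 56.54 + 59.45) / 10 = 58.2410
s̄ = (1.82 + 2.73 + 3.01 + 2.89 + 2.26 + 3.51 + 2.00 + 2.87 + 2.11 + 3.42) / 10 = 2.6620
LCL = X̄̄ − A₃·s̄ = 58.2410 − 1.287 × 2.6620 = 54.8150

54.815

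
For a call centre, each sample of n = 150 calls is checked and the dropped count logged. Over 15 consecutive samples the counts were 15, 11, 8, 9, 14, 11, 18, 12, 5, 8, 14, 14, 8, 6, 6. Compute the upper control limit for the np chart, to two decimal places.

p̄ = Σdᵢ / (k·n) = 159 / (15 × 150) = 0.07067
UCL = np̄ + 3·√(np̄(1−p̄)) = 10.6000 + 3 × √(10.6000×0.92933) = 10.6000 + 3 × 3.1386 = 20.0159

20.02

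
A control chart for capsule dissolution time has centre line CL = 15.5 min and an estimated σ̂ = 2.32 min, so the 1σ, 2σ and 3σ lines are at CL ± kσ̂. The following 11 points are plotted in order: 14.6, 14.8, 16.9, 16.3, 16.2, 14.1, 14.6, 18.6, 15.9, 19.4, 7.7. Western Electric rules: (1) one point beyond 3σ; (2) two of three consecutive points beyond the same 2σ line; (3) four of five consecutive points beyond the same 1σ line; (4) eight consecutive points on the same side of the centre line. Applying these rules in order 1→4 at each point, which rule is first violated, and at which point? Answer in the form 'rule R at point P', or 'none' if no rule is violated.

rule 1 at point 11

Zone of each point (C = within 1σ̂, B = 1σ̂–2σ̂, A = 2σ̂–3σ̂, * = beyond 3σ̂; sign = side of CL): 1:-C, 2:-C, 3:+C, 4:+C, 5:+C, 6:-C, 7:-C, 8:+B, 9:+C, 10:+B, 11:-*
Rule 1 (one point beyond the 3σ limits) is satisfied at point 11.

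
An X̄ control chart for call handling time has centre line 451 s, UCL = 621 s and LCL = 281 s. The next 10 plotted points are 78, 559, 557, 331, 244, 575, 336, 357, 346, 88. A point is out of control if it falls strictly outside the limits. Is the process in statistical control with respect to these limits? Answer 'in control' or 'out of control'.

out of control

Compare each point to [281, 621]: sample 1 = 78 < LCL; sample 5 = 244 < LCL; sample 10 = 88 < LCL.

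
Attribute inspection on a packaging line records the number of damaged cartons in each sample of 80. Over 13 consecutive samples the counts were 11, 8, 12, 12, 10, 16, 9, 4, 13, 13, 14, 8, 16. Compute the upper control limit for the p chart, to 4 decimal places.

p̄ = Σdᵢ / (k·n) = 146 / (13 × 80) = 0.14038
UCL = p̄ + 3·√(p̄(1−p̄)/n) = 0.14038 + 3 × √(0.14038×0.85962/80) = 0.14038 + 3 × 0.03884 = 0.25690

0.2569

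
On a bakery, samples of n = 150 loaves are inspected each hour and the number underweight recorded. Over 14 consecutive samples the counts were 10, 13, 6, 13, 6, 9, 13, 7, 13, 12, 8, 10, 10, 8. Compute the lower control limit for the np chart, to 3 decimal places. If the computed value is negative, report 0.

p̄ = Σdᵢ / (k·n) = 138 / (14 × 150) = 0.06571
LCL = np̄ − 3·√(np̄(1−p̄)) = 9.8571 − 3 × 3.0347 = 0.7531

0.753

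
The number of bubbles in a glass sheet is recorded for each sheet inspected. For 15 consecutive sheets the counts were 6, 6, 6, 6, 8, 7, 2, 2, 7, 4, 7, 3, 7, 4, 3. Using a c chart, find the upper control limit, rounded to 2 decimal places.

c̄ = (6 + 6 + 6 + 6 + 8 + 7 + 2 + 2 + 7 + 4 + 7 + 3 + 7 + 4 + 3) / 15 = 78 / 15 = 5.2000
UCL = c̄ + 3√c̄ = 5.2000 + 3 × √5.2000 = 5.2000 + 3 × 2.2804 = 12.0411

12.04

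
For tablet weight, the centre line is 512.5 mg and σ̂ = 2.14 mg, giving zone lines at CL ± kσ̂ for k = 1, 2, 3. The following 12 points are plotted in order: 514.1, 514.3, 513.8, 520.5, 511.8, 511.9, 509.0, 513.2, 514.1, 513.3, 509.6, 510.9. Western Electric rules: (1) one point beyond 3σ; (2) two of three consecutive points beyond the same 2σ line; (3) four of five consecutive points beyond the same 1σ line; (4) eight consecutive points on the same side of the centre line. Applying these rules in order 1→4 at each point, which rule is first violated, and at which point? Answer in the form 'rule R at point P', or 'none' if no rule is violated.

rule 1 at point 4

Zone of each point (C = within 1σ̂, B = 1σ̂–2σ̂, A = 2σ̂–3σ̂, * = beyond 3σ̂; sign = side of CL): 1:+C, 2:+C, 3:+C, 4:+*, 5:-C, 6:-C, 7:-B, 8:+C, 9:+C, 10:+C, 11:-B, 12:-C
Rule 1 (one point beyond the 3σ limits) is satisfied at point 4.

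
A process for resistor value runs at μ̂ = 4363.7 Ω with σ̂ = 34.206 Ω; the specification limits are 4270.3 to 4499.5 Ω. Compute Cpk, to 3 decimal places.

Cpu = (USL − μ̂) / (3σ̂) = (4499.5 − 4363.7) / (3 × 34.206) = 1.3234; Cpl = (μ̂ − LSL) / (3σ̂) = (4363.7 − 4270.3) / (3 × 34.206) = 0.9102; Cpk = min(Cpu, Cpl) = 0.9102

0.910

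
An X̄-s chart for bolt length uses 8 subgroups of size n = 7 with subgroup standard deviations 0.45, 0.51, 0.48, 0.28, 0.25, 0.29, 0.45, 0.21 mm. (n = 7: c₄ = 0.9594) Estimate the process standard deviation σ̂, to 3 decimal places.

s̄ = (0.45 + 0.51 + 0.48 + 0.28 + 0.25 + 0.29 + 0.45 + 0.21) / 8 = 0.3650
σ̂ = s̄ / c₄ = 0.3650 / 0.9594 = 0.3804

0.380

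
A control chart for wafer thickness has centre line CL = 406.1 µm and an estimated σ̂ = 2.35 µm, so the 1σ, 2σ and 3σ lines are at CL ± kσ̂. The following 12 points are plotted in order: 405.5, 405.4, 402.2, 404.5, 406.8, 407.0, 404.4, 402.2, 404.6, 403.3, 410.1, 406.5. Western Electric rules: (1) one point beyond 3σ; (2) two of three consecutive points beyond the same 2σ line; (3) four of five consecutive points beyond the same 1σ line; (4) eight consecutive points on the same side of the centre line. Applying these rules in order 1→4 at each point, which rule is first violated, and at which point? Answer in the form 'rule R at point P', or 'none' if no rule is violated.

none

Zone of each point (C = within 1σ̂, B = 1σ̂–2σ̂, A = 2σ̂–3σ̂, * = beyond 3σ̂; sign = side of CL): 1:-C, 2:-C, 3:-B, 4:-C, 5:+C, 6:+C, 7:-C, 8:-B, 9:-C, 10:-B, 11:+B, 12:+C
No rule fires across all 12 points.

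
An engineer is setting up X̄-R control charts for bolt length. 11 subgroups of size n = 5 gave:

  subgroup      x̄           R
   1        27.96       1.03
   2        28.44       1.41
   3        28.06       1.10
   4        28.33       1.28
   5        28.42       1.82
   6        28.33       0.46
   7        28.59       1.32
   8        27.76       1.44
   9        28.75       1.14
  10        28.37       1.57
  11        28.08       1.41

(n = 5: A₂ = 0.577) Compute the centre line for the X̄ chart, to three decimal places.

X̄̄ = (27.96 + 28.44 + 28.06 + 28.33 + 28.42 + 28.33 + 28.59 + 27.76 + 28.75 + 28.37 + 28.08) / 11 = 311.0900 / 11 = 28.2809
CL = X̄̄ = 28.2809

28.281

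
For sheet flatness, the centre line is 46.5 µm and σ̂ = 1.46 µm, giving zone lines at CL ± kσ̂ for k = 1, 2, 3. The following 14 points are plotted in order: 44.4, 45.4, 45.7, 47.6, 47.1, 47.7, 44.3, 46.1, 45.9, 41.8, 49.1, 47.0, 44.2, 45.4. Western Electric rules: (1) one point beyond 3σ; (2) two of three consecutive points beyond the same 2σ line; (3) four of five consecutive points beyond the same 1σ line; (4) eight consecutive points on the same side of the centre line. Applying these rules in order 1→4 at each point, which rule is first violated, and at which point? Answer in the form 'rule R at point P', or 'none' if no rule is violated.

Zone of each point (C = within 1σ̂, B = 1σ̂–2σ̂, A = 2σ̂–3σ̂, * = beyond 3σ̂; sign = side of CL): 1:-B, 2:-C, 3:-C, 4:+C, 5:+C, 6:+C, 7:-B, 8:-C, 9:-C, 10:-*, 11:+B, 12:+C, 13:-B, 14:-C
Rule 1 (one point beyond the 3σ limits) is satisfied at point 10.

rule 1 at point 10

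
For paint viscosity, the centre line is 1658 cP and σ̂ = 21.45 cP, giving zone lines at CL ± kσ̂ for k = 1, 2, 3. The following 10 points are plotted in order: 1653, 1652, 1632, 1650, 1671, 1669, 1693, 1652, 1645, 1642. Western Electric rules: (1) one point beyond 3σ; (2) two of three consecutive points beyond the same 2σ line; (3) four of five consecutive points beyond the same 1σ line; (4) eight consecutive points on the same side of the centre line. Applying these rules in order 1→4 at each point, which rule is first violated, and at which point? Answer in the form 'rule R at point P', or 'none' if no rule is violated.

none

Zone of each point (C = within 1σ̂, B = 1σ̂–2σ̂, A = 2σ̂–3σ̂, * = beyond 3σ̂; sign = side of CL): 1:-C, 2:-C, 3:-B, 4:-C, 5:+C, 6:+C, 7:+B, 8:-C, 9:-C, 10:-C
No rule fires across all 10 points.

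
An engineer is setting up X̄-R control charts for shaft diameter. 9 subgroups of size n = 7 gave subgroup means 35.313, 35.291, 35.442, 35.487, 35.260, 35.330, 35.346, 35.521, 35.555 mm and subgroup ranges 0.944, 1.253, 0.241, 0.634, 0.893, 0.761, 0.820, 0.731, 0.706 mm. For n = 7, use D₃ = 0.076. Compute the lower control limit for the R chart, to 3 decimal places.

0.059

R̄ = (0.944 + 1.253 + 0.241 + 0.634 + 0.893 + 0.761 + 0.820 + 0.731 + 0.706) / 9 = 6.9830 / 9 = 0.7759
LCL_R = D₃·R̄ = 0.076 × 0.7759 = 0.0590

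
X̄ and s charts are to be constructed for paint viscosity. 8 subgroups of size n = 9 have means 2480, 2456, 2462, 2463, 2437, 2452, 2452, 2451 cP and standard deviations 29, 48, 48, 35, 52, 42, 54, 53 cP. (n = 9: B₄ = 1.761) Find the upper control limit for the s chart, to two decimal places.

s̄ = (29 + 48 + 48 + 35 + 52 + 42 + 54 + 53) / 8 = 45.1250
UCL_s = B₄·s̄ = 1.761 × 45.1250 = 79.4651

79.47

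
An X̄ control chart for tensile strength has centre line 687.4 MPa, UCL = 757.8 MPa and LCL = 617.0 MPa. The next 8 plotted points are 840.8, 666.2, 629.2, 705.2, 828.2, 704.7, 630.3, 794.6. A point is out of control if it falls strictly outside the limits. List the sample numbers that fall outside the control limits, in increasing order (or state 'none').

1, 5, 8

Compare each point to [617.0, 757.8]: sample 1 = 840.8 > UCL; sample 5 = 828.2 > UCL; sample 8 = 794.6 > UCL.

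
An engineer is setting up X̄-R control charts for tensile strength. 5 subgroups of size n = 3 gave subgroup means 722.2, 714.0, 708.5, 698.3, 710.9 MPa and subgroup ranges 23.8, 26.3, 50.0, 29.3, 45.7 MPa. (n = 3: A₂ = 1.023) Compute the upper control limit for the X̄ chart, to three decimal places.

X̄̄ = (722.2 + 714.0 + 708.5 + 698.3 + 710.9) / 5 = 3553.9000 / 5 = 710.7800
R̄ = (23.8 + 26.3 + 50.0 + 29.3 + 45.7) / 5 = 175.1000 / 5 = 35.0200
UCL = X̄̄ + A₂·R̄ = 710.7800 + 1.023 × 35.0200 = 746.6055

746.605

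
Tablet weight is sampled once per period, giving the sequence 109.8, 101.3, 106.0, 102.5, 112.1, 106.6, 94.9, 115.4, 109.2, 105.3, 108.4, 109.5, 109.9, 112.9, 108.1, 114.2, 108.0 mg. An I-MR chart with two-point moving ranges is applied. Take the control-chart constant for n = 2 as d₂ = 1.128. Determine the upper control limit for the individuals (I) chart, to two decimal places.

X̄ = (109.8 + 101.3 + 106.0 + 102.5 + 112.1 + 106.6 + 94.9 + 115.4 + 109.2 + 105.3 + 108.4 + 109.5 + 109.9 + 112.9 + 108.1 + 114.2 + 108.0) / 17 = 107.8882
Moving ranges: 8.5, 4.7, 3.5, 9.6, 5.5, 11.7, 20.5, 6.2, 3.9, 3.1, 1.1, 0.4, 3.0, 4.8, 6.1, 6.2; M̄R̄ = 98.8000 / 16 = 6.1750
UCL = X̄ + 3·M̄R̄/d₂ = 107.8882 + 3 × 6.1750 / 1.128 = 124.3111

124.31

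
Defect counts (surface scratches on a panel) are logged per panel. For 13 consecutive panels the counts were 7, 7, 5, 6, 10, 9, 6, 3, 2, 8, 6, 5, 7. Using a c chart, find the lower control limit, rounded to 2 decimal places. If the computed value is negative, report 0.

c̄ = (7 + 7 + 5 + 6 + 10 + 9 + 6 + 3 + 2 + 8 + 6 + 5 + 7) / 13 = 81 / 13 = 6.2308
LCL = c̄ − 3√c̄ = 6.2308 − 3 × 2.4962 = -1.2577 → 0 (cannot be negative)

0.00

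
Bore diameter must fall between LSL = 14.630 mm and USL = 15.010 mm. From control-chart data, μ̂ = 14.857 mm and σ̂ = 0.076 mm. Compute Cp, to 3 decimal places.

0.833

Cp = (USL − LSL) / (6σ̂) = (15.010 − 14.630) / (6 × 0.076) = 0.3800 / 0.4560 = 0.8333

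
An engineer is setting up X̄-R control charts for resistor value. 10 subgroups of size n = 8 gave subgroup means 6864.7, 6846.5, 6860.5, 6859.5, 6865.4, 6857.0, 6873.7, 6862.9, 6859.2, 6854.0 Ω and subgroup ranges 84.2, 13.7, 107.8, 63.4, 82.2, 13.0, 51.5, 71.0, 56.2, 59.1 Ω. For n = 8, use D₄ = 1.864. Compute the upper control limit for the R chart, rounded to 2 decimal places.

112.23

R̄ = (84.2 + 13.7 + 107.8 + 63.4 + 82.2 + 13.0 + 51.5 + 71.0 + 56.2 + 59.1) / 10 = 602.1000 / 10 = 60.2100
UCL_R = D₄·R̄ = 1.864 × 60.2100 = 112.2314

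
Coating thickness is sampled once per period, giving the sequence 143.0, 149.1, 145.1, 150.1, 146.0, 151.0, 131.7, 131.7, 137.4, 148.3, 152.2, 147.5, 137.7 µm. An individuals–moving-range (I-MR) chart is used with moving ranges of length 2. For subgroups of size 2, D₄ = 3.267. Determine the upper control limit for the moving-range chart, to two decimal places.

Moving ranges: 6.1, 4.0, 5.0, 4.1, 5.0, 19.3, 0.0, 5.7, 10.9, 3.9, 4.7, 9.8; M̄R̄ = 78.5000 / 12 = 6.5417
UCL_MR = D₄·M̄R̄ = 3.267 × 6.5417 = 21.3716

21.37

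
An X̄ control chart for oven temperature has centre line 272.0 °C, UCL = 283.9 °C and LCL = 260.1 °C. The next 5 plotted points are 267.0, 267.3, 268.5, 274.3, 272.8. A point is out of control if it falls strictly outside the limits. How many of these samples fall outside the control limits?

0

All 5 points lie within [260.1, 283.9].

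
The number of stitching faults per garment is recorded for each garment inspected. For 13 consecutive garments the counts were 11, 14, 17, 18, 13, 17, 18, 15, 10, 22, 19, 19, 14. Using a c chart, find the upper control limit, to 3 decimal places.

27.894

c̄ = (11 + 14 + 17 + 18 + 13 + 17 + 18 + 15 + 10 + 22 + 19 + 19 + 14) / 13 = 207 / 13 = 15.9231
UCL = c̄ + 3√c̄ = 15.9231 + 3 × √15.9231 = 15.9231 + 3 × 3.9904 = 27.8942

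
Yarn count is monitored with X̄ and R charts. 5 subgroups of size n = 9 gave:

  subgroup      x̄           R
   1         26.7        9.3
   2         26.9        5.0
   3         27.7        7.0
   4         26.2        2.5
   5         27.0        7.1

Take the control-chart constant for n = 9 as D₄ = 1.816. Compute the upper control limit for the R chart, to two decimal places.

R̄ = (9.3 + 5.0 + 7.0 + 2.5 + 7.1) / 5 = 30.9000 / 5 = 6.1800
UCL_R = D₄·R̄ = 1.816 × 6.1800 = 11.2229

11.22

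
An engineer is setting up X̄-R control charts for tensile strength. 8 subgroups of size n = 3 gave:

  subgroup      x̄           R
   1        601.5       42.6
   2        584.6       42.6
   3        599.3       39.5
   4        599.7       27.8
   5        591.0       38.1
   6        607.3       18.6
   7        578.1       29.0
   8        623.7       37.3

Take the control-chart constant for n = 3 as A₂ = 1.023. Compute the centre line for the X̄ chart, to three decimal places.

X̄̄ = (601.5 + 584.6 + 599.3 + 599.7 + 591.0 + 607.3 + 578.1 + 623.7) / 8 = 4785.2000 / 8 = 598.1500
CL = X̄̄ = 598.1500

598.150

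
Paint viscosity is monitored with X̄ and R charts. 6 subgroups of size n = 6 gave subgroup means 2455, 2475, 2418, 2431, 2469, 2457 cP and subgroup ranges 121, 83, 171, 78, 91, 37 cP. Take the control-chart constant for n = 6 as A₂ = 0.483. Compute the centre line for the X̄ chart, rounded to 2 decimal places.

X̄̄ = (2455 + 2475 + 2418 + 2431 + 2469 + 2457) / 6 = 14705.0000 / 6 = 2450.8333
CL = X̄̄ = 2450.8333

2450.83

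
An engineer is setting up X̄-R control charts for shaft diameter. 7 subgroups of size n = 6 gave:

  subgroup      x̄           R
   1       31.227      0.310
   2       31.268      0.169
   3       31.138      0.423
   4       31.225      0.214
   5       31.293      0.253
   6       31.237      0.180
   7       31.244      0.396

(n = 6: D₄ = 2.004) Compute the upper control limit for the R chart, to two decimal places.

0.56

R̄ = (0.310 + 0.169 + 0.423 + 0.214 + 0.253 + 0.180 + 0.396) / 7 = 1.9450 / 7 = 0.2779
UCL_R = D₄·R̄ = 2.004 × 0.2779 = 0.5568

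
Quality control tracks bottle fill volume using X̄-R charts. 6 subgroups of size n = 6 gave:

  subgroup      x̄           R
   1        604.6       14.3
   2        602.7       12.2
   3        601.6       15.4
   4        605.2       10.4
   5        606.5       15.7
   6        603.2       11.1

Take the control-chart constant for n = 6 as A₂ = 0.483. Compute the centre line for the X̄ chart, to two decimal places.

X̄̄ = (604.6 + 602.7 + 601.6 + 605.2 + 606.5 + 603.2) / 6 = 3623.8000 / 6 = 603.9667
CL = X̄̄ = 603.9667

603.97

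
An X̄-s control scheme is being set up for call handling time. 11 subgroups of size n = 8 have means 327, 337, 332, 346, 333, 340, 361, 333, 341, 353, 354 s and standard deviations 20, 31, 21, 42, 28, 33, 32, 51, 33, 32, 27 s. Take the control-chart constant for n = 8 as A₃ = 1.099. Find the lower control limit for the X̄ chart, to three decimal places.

X̄̄ = (327 + 337 + 332 + 346 + 333 + 340 + 361 + 333 + 341 + 353 + 354) / 11 = 341.5455
s̄ = (20 + 31 + 21 + 42 + 28 + 33 + 32 + 51 + 33 + 32 + 27) / 11 = 31.8182
LCL = X̄̄ − A₃·s̄ = 341.5455 − 1.099 × 31.8182 = 306.5773

306.577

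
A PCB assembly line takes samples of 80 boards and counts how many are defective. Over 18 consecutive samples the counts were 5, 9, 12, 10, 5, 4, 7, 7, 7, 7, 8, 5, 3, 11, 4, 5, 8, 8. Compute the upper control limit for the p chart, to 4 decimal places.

p̄ = Σdᵢ / (k·n) = 125 / (18 × 80) = 0.08681
UCL = p̄ + 3·√(p̄(1−p̄)/n) = 0.08681 + 3 × √(0.08681×0.91319/80) = 0.08681 + 3 × 0.03148 = 0.18124

0.1812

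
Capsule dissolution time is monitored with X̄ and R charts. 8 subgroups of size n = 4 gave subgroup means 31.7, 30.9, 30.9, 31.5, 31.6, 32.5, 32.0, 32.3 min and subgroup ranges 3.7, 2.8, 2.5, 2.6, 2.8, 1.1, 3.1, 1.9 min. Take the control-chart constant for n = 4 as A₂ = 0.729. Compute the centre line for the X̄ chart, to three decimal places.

31.675

X̄̄ = (31.7 + 30.9 + 30.9 + 31.5 + 31.6 + 32.5 + 32.0 + 32.3) / 8 = 253.4000 / 8 = 31.6750
CL = X̄̄ = 31.6750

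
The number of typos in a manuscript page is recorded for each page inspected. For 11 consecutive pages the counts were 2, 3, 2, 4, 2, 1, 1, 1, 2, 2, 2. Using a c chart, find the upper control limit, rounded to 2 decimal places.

c̄ = (2 + 3 + 2 + 4 + 2 + 1 + 1 + 1 + 2 + 2 + 2) / 11 = 22 / 11 = 2.0000
UCL = c̄ + 3√c̄ = 2.0000 + 3 × √2.0000 = 2.0000 + 3 × 1.4142 = 6.2426

6.24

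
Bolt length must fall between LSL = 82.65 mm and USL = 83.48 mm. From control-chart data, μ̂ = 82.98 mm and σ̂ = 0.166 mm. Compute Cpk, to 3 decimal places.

0.663

Cpu = (USL − μ̂) / (3σ̂) = (83.48 − 82.98) / (3 × 0.166) = 1.0040; Cpl = (μ̂ − LSL) / (3σ̂) = (82.98 − 82.65) / (3 × 0.166) = 0.6627; Cpk = min(Cpu, Cpl) = 0.6627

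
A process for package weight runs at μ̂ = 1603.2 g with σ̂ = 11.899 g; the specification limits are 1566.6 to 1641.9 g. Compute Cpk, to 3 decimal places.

Cpu = (USL − μ̂) / (3σ̂) = (1641.9 − 1603.2) / (3 × 11.899) = 1.0841; Cpl = (μ̂ − LSL) / (3σ̂) = (1603.2 − 1566.6) / (3 × 11.899) = 1.0253; Cpk = min(Cpu, Cpl) = 1.0253

1.025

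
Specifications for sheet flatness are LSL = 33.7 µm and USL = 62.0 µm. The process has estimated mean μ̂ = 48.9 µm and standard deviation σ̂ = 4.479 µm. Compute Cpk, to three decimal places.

0.975

Cpu = (USL − μ̂) / (3σ̂) = (62.0 − 48.9) / (3 × 4.479) = 0.9749; Cpl = (μ̂ − LSL) / (3σ̂) = (48.9 − 33.7) / (3 × 4.479) = 1.1312; Cpk = min(Cpu, Cpl) = 0.9749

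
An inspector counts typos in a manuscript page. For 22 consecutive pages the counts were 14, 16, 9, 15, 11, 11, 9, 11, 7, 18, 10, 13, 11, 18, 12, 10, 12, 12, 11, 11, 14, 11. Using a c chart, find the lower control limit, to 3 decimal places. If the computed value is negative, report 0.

1.659

c̄ = (14 + 16 + 9 + 15 + 11 + 11 + 9 + 11 + 7 + 18 + 10 + 13 + 11 + 18 + 12 + 10 + 12 + 12 + 11 + 11 + 14 + 11) / 22 = 266 / 22 = 12.0909
LCL = c̄ − 3√c̄ = 12.0909 − 3 × 3.4772 = 1.6593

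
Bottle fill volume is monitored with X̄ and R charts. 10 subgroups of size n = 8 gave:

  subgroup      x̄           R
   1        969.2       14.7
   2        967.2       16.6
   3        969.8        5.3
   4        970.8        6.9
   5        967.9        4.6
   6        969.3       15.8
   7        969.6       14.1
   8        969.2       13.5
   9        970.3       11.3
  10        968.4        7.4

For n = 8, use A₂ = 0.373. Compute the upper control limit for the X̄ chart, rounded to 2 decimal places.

X̄̄ = (969.2 + 967.2 + 969.8 + 970.8 + 967.9 + 969.3 + 969.6 + 969.2 + 970.3 + 968.4) / 10 = 9691.7000 / 10 = 969.1700
R̄ = (14.7 + 16.6 + 5.3 + 6.9 + 4.6 + 15.8 + 14.1 + 13.5 + 11.3 + 7.4) / 10 = 110.2000 / 10 = 11.0200
UCL = X̄̄ + A₂·R̄ = 969.1700 + 0.373 × 11.0200 = 973.2805

973.28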